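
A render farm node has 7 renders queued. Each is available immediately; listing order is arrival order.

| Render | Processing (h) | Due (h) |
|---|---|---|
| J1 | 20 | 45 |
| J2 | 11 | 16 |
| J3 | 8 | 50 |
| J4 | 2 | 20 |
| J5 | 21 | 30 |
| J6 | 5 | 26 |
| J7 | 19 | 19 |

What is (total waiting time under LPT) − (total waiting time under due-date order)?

LPT (decreasing processing time): J5 J1 J7 J2 J3 J6 J4.
J5: waits 0, runs 0→21
J1: waits 21, runs 21→41
J7: waits 41, runs 41→60
J2: waits 60, runs 60→71
J3: waits 71, runs 71→79
J6: waits 79, runs 79→84
J4: waits 84, runs 84→86
Sum = 0+21+41+60+71+79+84 = 356.
EDD (increasing due date): J2 J7 J4 J6 J5 J1 J3.
J2: waits 0, runs 0→11
J7: waits 11, runs 11→30
J4: waits 30, runs 30→32
J6: waits 32, runs 32→37
J5: waits 37, runs 37→58
J1: waits 58, runs 58→78
J3: waits 78, runs 78→86
Sum = 0+11+30+32+37+58+78 = 246.
Difference = 356 − 246 = 110.

110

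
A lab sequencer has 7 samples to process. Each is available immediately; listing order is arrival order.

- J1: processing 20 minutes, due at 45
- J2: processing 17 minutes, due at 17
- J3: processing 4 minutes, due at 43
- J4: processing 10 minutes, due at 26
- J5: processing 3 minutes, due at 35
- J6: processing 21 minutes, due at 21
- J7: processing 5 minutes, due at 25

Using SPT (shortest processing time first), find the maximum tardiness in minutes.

SPT (increasing processing time): J5 J3 J7 J4 J2 J1 J6.
J5: 0→3, due 35, tardiness 0
J3: 3→7, due 43, tardiness 0
J7: 7→12, due 25, tardiness 0
J4: 12→22, due 26, tardiness 0
J2: 22→39, due 17, tardiness 22
J1: 39→59, due 45, tardiness 14
J6: 59→80, due 21, tardiness 59
Maximum = 59.

59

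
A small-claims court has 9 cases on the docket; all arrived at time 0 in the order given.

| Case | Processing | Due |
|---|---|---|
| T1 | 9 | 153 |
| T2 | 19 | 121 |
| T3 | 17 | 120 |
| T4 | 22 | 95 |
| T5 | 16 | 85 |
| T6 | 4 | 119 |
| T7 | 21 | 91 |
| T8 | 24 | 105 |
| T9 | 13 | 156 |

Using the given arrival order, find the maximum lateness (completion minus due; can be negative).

FIFO (arrival order): T1 T2 T3 T4 T5 T6 T7 T8 T9.
T1: 0→9, due 153, lateness -144
T2: 9→28, due 121, lateness -93
T3: 28→45, due 120, lateness -75
T4: 45→67, due 95, lateness -28
T5: 67→83, due 85, lateness -2
T6: 83→87, due 119, lateness -32
T7: 87→108, due 91, lateness 17
T8: 108→132, due 105, lateness 27
T9: 132→145, due 156, lateness -11
Maximum = 27.

27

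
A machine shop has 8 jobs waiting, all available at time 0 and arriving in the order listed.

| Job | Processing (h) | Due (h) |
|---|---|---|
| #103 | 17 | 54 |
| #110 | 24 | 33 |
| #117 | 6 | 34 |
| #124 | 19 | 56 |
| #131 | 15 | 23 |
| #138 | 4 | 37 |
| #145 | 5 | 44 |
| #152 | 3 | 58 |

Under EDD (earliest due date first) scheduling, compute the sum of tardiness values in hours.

EDD (increasing due date): #131 #110 #117 #138 #145 #103 #124 #152.
#131: 0→15, due 23, tardiness 0
#110: 15→39, due 33, tardiness 6
#117: 39→45, due 34, tardiness 11
#138: 45→49, due 37, tardiness 12
#145: 49→54, due 44, tardiness 10
#103: 54→71, due 54, tardiness 17
#124: 71→90, due 56, tardiness 34
#152: 90→93, due 58, tardiness 35
Sum = 0+6+11+12+10+17+34+35 = 125.

125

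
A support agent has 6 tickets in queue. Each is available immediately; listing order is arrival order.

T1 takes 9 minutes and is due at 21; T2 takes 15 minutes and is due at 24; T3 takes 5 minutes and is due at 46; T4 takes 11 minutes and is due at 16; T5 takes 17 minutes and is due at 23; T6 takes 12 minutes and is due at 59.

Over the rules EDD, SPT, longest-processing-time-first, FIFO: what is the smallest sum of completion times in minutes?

EDD (increasing due date): T4 T1 T5 T2 T3 T6.
T4: 0→11
T1: 11→20
T5: 20→37
T2: 37→52
T3: 52→57
T6: 57→69
Sum = 11+20+37+52+57+69 = 246.
SPT (increasing processing time): T3 T1 T4 T6 T2 T5.
T3: 0→5
T1: 5→14
T4: 14→25
T6: 25→37
T2: 37→52
T5: 52→69
Sum = 5+14+25+37+52+69 = 202.
LPT (decreasing processing time): T5 T2 T6 T4 T1 T3.
T5: 0→17
T2: 17→32
T6: 32→44
T4: 44→55
T1: 55→64
T3: 64→69
Sum = 17+32+44+55+64+69 = 281.
FIFO (arrival order): T1 T2 T3 T4 T5 T6.
T1: 0→9
T2: 9→24
T3: 24→29
T4: 29→40
T5: 40→57
T6: 57→69
Sum = 9+24+29+40+57+69 = 228.
EDD 246, SPT 202, LPT 281, FIFO 228 → minimum 202.

202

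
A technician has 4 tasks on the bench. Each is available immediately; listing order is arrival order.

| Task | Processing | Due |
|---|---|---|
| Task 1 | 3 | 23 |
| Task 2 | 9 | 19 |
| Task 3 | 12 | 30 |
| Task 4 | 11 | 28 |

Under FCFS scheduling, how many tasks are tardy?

FIFO (arrival order): Task 1 Task 2 Task 3 Task 4.
Task 1: 0→3, due 23, tardiness 0
Task 2: 3→12, due 19, tardiness 0
Task 3: 12→24, due 30, tardiness 0
Task 4: 24→35, due 28, tardiness 7
Late tasks: 1.

1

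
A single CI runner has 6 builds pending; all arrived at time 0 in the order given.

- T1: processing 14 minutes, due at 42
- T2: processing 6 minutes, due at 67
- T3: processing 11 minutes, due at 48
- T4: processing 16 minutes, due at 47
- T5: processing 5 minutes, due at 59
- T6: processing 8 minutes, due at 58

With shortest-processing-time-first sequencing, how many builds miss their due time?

SPT (increasing processing time): T5 T2 T6 T3 T1 T4.
T5: 0→5, due 59, tardiness 0
T2: 5→11, due 67, tardiness 0
T6: 11→19, due 58, tardiness 0
T3: 19→30, due 48, tardiness 0
T1: 30→44, due 42, tardiness 2
T4: 44→60, due 47, tardiness 13
Late builds: 2.

2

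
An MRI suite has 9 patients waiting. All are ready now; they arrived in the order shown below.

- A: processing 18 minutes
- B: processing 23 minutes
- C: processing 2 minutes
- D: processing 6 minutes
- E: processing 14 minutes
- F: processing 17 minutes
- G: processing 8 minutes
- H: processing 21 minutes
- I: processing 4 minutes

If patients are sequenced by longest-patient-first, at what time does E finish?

93

LPT (decreasing processing time): B H A F E G D I C.
B: 0→23
H: 23→44
A: 44→62
F: 62→79
E: 79→93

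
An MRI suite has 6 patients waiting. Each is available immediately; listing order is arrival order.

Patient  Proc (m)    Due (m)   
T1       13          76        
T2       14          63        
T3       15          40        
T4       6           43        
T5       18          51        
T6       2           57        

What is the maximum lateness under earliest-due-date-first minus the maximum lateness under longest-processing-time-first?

-31

EDD (increasing due date): T3 T4 T5 T6 T2 T1.
T3: 0→15, due 40, lateness -25
T4: 15→21, due 43, lateness -22
T5: 21→39, due 51, lateness -12
T6: 39→41, due 57, lateness -16
T2: 41→55, due 63, lateness -8
T1: 55→68, due 76, lateness -8
Maximum = -8.
LPT (decreasing processing time): T5 T3 T2 T1 T4 T6.
T5: 0→18, due 51, lateness -33
T3: 18→33, due 40, lateness -7
T2: 33→47, due 63, lateness -16
T1: 47→60, due 76, lateness -16
T4: 60→66, due 43, lateness 23
T6: 66→68, due 57, lateness 11
Maximum = 23.
Difference = -8 − 23 = -31.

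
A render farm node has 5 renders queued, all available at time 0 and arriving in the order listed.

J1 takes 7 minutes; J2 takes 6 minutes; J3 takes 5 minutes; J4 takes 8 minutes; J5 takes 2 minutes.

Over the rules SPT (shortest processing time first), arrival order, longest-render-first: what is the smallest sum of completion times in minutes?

SPT (increasing processing time): J5 J3 J2 J1 J4.
J5: 0→2
J3: 2→7
J2: 7→13
J1: 13→20
J4: 20→28
Sum = 2+7+13+20+28 = 70.
FIFO (arrival order): J1 J2 J3 J4 J5.
J1: 0→7
J2: 7→13
J3: 13→18
J4: 18→26
J5: 26→28
Sum = 7+13+18+26+28 = 92.
LPT (decreasing processing time): J4 J1 J2 J3 J5.
J4: 0→8
J1: 8→15
J2: 15→21
J3: 21→26
J5: 26→28
Sum = 8+15+21+26+28 = 98.
SPT 70, FIFO 92, LPT 98 → minimum 70.

70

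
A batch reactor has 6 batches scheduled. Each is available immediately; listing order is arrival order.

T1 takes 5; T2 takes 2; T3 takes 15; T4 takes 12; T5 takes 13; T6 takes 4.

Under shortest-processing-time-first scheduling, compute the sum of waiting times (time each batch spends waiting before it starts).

78

SPT (increasing processing time): T2 T6 T1 T4 T5 T3.
T2: waits 0, runs 0→2
T6: waits 2, runs 2→6
T1: waits 6, runs 6→11
T4: waits 11, runs 11→23
T5: waits 23, runs 23→36
T3: waits 36, runs 36→51
Sum = 0+2+6+11+23+36 = 78.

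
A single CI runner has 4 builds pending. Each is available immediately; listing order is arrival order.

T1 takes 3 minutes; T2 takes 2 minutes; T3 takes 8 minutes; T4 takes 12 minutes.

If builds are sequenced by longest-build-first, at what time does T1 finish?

LPT (decreasing processing time): T4 T3 T1 T2.
T4: 0→12
T3: 12→20
T1: 20→23

23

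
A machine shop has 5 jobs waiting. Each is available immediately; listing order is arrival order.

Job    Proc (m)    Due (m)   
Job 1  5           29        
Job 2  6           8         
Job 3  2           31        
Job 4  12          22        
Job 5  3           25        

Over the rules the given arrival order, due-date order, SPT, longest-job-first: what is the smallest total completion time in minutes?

61

FIFO (arrival order): Job 1 Job 2 Job 3 Job 4 Job 5.
Job 1: 0→5
Job 2: 5→11
Job 3: 11→13
Job 4: 13→25
Job 5: 25→28
Sum = 5+11+13+25+28 = 82.
EDD (increasing due date): Job 2 Job 4 Job 5 Job 1 Job 3.
Job 2: 0→6
Job 4: 6→18
Job 5: 18→21
Job 1: 21→26
Job 3: 26→28
Sum = 6+18+21+26+28 = 99.
SPT (increasing processing time): Job 3 Job 5 Job 1 Job 2 Job 4.
Job 3: 0→2
Job 5: 2→5
Job 1: 5→10
Job 2: 10→16
Job 4: 16→28
Sum = 2+5+10+16+28 = 61.
LPT (decreasing processing time): Job 4 Job 2 Job 1 Job 5 Job 3.
Job 4: 0→12
Job 2: 12→18
Job 1: 18→23
Job 5: 23→26
Job 3: 26→28
Sum = 12+18+23+26+28 = 107.
FIFO 82, EDD 99, SPT 61, LPT 107 → minimum 61.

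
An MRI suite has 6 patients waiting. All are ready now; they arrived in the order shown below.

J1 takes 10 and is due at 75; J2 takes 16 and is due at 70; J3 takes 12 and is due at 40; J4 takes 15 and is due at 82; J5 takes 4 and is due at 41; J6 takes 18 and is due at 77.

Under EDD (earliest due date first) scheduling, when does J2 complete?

32

EDD (increasing due date): J3 J5 J2 J1 J6 J4.
J3: 0→12
J5: 12→16
J2: 16→32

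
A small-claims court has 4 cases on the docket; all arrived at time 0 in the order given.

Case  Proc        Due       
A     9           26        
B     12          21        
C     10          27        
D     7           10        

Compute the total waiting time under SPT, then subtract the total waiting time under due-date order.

SPT (increasing processing time): D A C B.
D: waits 0, runs 0→7
A: waits 7, runs 7→16
C: waits 16, runs 16→26
B: waits 26, runs 26→38
Sum = 0+7+16+26 = 49.
EDD (increasing due date): D B A C.
D: waits 0, runs 0→7
B: waits 7, runs 7→19
A: waits 19, runs 19→28
C: waits 28, runs 28→38
Sum = 0+7+19+28 = 54.
Difference = 49 − 54 = -5.

-5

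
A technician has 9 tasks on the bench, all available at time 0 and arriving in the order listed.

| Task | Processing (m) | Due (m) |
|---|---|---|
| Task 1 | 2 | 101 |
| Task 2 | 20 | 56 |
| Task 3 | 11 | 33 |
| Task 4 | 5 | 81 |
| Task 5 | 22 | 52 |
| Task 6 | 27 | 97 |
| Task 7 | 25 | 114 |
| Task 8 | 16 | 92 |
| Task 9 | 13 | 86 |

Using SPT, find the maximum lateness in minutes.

SPT (increasing processing time): Task 1 Task 4 Task 3 Task 9 Task 8 Task 2 Task 5 Task 7 Task 6.
Task 1: 0→2, due 101, lateness -99
Task 4: 2→7, due 81, lateness -74
Task 3: 7→18, due 33, lateness -15
Task 9: 18→31, due 86, lateness -55
Task 8: 31→47, due 92, lateness -45
Task 2: 47→67, due 56, lateness 11
Task 5: 67→89, due 52, lateness 37
Task 7: 89→114, due 114, lateness 0
Task 6: 114→141, due 97, lateness 44
Maximum = 44.

44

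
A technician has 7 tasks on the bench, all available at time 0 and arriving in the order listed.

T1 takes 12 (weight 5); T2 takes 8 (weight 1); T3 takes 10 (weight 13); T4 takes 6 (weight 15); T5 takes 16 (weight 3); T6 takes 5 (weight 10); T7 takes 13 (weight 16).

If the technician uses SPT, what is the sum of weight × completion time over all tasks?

1890

SPT (increasing processing time): T6 T4 T2 T3 T1 T7 T5.
T6: finishes 5, weight 10, w·C = 50
T4: finishes 11, weight 15, w·C = 165
T2: finishes 19, weight 1, w·C = 19
T3: finishes 29, weight 13, w·C = 377
T1: finishes 41, weight 5, w·C = 205
T7: finishes 54, weight 16, w·C = 864
T5: finishes 70, weight 3, w·C = 210
Sum = 50+165+19+377+205+864+210 = 1890.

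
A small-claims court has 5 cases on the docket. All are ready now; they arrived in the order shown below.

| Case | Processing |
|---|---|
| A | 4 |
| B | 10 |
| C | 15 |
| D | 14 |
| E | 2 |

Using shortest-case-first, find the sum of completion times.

99

SPT (increasing processing time): E A B D C.
E: 0→2
A: 2→6
B: 6→16
D: 16→30
C: 30→45
Sum = 2+6+16+30+45 = 99.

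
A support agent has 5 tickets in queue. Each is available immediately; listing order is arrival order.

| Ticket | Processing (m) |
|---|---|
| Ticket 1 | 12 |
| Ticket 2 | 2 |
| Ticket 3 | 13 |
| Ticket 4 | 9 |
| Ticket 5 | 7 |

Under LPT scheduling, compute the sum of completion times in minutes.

156

LPT (decreasing processing time): Ticket 3 Ticket 1 Ticket 4 Ticket 5 Ticket 2.
Ticket 3: 0→13
Ticket 1: 13→25
Ticket 4: 25→34
Ticket 5: 34→41
Ticket 2: 41→43
Sum = 13+25+34+41+43 = 156.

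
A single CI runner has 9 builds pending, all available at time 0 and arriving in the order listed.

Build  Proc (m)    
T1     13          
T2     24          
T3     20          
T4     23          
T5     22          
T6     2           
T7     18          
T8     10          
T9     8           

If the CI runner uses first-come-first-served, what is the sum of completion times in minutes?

787

FIFO (arrival order): T1 T2 T3 T4 T5 T6 T7 T8 T9.
T1: 0→13
T2: 13→37
T3: 37→57
T4: 57→80
T5: 80→102
T6: 102→104
T7: 104→122
T8: 122→132
T9: 132→140
Sum = 13+37+57+80+102+104+122+132+140 = 787.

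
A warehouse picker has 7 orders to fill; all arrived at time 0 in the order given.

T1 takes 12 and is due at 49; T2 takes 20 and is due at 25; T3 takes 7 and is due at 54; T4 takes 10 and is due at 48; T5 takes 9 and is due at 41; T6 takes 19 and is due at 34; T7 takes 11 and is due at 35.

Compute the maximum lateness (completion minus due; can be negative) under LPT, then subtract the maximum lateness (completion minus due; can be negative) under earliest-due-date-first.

LPT (decreasing processing time): T2 T6 T1 T7 T4 T5 T3.
T2: 0→20, due 25, lateness -5
T6: 20→39, due 34, lateness 5
T1: 39→51, due 49, lateness 2
T7: 51→62, due 35, lateness 27
T4: 62→72, due 48, lateness 24
T5: 72→81, due 41, lateness 40
T3: 81→88, due 54, lateness 34
Maximum = 40.
EDD (increasing due date): T2 T6 T7 T5 T4 T1 T3.
T2: 0→20, due 25, lateness -5
T6: 20→39, due 34, lateness 5
T7: 39→50, due 35, lateness 15
T5: 50→59, due 41, lateness 18
T4: 59→69, due 48, lateness 21
T1: 69→81, due 49, lateness 32
T3: 81→88, due 54, lateness 34
Maximum = 34.
Difference = 40 − 34 = 6.

6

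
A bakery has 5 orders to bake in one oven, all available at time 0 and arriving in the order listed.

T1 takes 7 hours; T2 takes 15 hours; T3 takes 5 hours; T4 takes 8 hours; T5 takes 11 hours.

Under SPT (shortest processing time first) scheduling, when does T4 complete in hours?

SPT (increasing processing time): T3 T1 T4 T5 T2.
T3: 0→5
T1: 5→12
T4: 12→20

20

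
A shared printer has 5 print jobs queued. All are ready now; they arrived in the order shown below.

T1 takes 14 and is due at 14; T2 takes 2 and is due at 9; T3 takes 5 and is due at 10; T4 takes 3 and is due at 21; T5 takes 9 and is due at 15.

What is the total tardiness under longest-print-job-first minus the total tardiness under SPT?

37

LPT (decreasing processing time): T1 T5 T3 T4 T2.
T1: 0→14, due 14, tardiness 0
T5: 14→23, due 15, tardiness 8
T3: 23→28, due 10, tardiness 18
T4: 28→31, due 21, tardiness 10
T2: 31→33, due 9, tardiness 24
Sum = 0+8+18+10+24 = 60.
SPT (increasing processing time): T2 T4 T3 T5 T1.
T2: 0→2, due 9, tardiness 0
T4: 2→5, due 21, tardiness 0
T3: 5→10, due 10, tardiness 0
T5: 10→19, due 15, tardiness 4
T1: 19→33, due 14, tardiness 19
Sum = 0+0+0+4+19 = 23.
Difference = 60 − 23 = 37.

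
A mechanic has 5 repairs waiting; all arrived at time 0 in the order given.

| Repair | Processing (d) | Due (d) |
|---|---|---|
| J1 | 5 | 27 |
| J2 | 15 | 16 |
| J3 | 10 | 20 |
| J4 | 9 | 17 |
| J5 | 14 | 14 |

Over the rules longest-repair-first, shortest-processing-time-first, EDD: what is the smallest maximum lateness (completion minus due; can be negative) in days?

LPT (decreasing processing time): J2 J5 J3 J4 J1.
J2: 0→15, due 16, lateness -1
J5: 15→29, due 14, lateness 15
J3: 29→39, due 20, lateness 19
J4: 39→48, due 17, lateness 31
J1: 48→53, due 27, lateness 26
Maximum = 31.
SPT (increasing processing time): J1 J4 J3 J5 J2.
J1: 0→5, due 27, lateness -22
J4: 5→14, due 17, lateness -3
J3: 14→24, due 20, lateness 4
J5: 24→38, due 14, lateness 24
J2: 38→53, due 16, lateness 37
Maximum = 37.
EDD (increasing due date): J5 J2 J4 J3 J1.
J5: 0→14, due 14, lateness 0
J2: 14→29, due 16, lateness 13
J4: 29→38, due 17, lateness 21
J3: 38→48, due 20, lateness 28
J1: 48→53, due 27, lateness 26
Maximum = 28.
LPT 31, SPT 37, EDD 28 → minimum 28.

28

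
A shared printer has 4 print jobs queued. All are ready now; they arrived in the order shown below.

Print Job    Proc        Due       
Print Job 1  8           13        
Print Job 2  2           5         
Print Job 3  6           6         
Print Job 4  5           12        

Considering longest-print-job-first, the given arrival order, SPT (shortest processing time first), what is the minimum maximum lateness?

LPT (decreasing processing time): Print Job 1 Print Job 3 Print Job 4 Print Job 2.
Print Job 1: 0→8, due 13, lateness -5
Print Job 3: 8→14, due 6, lateness 8
Print Job 4: 14→19, due 12, lateness 7
Print Job 2: 19→21, due 5, lateness 16
Maximum = 16.
FIFO (arrival order): Print Job 1 Print Job 2 Print Job 3 Print Job 4.
Print Job 1: 0→8, due 13, lateness -5
Print Job 2: 8→10, due 5, lateness 5
Print Job 3: 10→16, due 6, lateness 10
Print Job 4: 16→21, due 12, lateness 9
Maximum = 10.
SPT (increasing processing time): Print Job 2 Print Job 4 Print Job 3 Print Job 1.
Print Job 2: 0→2, due 5, lateness -3
Print Job 4: 2→7, due 12, lateness -5
Print Job 3: 7→13, due 6, lateness 7
Print Job 1: 13→21, due 13, lateness 8
Maximum = 8.
LPT 16, FIFO 10, SPT 8 → minimum 8.

8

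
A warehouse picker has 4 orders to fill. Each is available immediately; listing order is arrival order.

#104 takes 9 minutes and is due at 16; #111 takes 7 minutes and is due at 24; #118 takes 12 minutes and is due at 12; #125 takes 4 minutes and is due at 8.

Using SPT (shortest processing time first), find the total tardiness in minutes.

24

SPT (increasing processing time): #125 #111 #104 #118.
#125: 0→4, due 8, tardiness 0
#111: 4→11, due 24, tardiness 0
#104: 11→20, due 16, tardiness 4
#118: 20→32, due 12, tardiness 20
Sum = 0+0+4+20 = 24.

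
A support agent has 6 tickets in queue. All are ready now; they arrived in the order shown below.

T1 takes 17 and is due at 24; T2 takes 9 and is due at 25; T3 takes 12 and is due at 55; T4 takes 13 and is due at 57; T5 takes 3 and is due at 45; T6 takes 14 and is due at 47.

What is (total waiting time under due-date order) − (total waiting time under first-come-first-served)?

EDD (increasing due date): T1 T2 T5 T6 T3 T4.
T1: waits 0, runs 0→17
T2: waits 17, runs 17→26
T5: waits 26, runs 26→29
T6: waits 29, runs 29→43
T3: waits 43, runs 43→55
T4: waits 55, runs 55→68
Sum = 0+17+26+29+43+55 = 170.
FIFO (arrival order): T1 T2 T3 T4 T5 T6.
T1: waits 0, runs 0→17
T2: waits 17, runs 17→26
T3: waits 26, runs 26→38
T4: waits 38, runs 38→51
T5: waits 51, runs 51→54
T6: waits 54, runs 54→68
Sum = 0+17+26+38+51+54 = 186.
Difference = 170 − 186 = -16.

-16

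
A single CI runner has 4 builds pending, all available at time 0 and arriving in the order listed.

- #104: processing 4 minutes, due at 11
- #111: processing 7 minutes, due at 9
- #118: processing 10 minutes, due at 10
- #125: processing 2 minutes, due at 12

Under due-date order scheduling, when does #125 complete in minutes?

EDD (increasing due date): #111 #118 #104 #125.
#111: 0→7
#118: 7→17
#104: 17→21
#125: 21→23

23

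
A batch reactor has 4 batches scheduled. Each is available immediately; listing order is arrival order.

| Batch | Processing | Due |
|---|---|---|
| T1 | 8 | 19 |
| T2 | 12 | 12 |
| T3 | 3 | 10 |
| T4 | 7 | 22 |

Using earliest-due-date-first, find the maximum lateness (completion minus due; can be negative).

EDD (increasing due date): T3 T2 T1 T4.
T3: 0→3, due 10, lateness -7
T2: 3→15, due 12, lateness 3
T1: 15→23, due 19, lateness 4
T4: 23→30, due 22, lateness 8
Maximum = 8.

8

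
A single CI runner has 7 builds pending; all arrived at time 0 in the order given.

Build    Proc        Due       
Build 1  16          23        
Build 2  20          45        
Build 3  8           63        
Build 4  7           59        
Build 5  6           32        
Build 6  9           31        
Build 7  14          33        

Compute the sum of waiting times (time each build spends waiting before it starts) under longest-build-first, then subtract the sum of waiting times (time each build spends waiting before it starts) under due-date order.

LPT (decreasing processing time): Build 2 Build 1 Build 7 Build 6 Build 3 Build 4 Build 5.
Build 2: waits 0, runs 0→20
Build 1: waits 20, runs 20→36
Build 7: waits 36, runs 36→50
Build 6: waits 50, runs 50→59
Build 3: waits 59, runs 59→67
Build 4: waits 67, runs 67→74
Build 5: waits 74, runs 74→80
Sum = 0+20+36+50+59+67+74 = 306.
EDD (increasing due date): Build 1 Build 6 Build 5 Build 7 Build 2 Build 4 Build 3.
Build 1: waits 0, runs 0→16
Build 6: waits 16, runs 16→25
Build 5: waits 25, runs 25→31
Build 7: waits 31, runs 31→45
Build 2: waits 45, runs 45→65
Build 4: waits 65, runs 65→72
Build 3: waits 72, runs 72→80
Sum = 0+16+25+31+45+65+72 = 254.
Difference = 306 − 254 = 52.

52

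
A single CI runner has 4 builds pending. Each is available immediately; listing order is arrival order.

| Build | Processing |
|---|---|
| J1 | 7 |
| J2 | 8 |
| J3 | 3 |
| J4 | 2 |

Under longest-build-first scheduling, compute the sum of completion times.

61

LPT (decreasing processing time): J2 J1 J3 J4.
J2: 0→8
J1: 8→15
J3: 15→18
J4: 18→20
Sum = 8+15+18+20 = 61.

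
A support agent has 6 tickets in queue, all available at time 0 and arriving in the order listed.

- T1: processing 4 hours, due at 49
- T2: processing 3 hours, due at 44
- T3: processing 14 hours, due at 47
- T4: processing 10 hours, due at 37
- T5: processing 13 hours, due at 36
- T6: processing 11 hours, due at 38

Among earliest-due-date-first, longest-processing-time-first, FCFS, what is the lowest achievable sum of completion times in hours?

EDD (increasing due date): T5 T4 T6 T2 T3 T1.
T5: 0→13
T4: 13→23
T6: 23→34
T2: 34→37
T3: 37→51
T1: 51→55
Sum = 13+23+34+37+51+55 = 213.
LPT (decreasing processing time): T3 T5 T6 T4 T1 T2.
T3: 0→14
T5: 14→27
T6: 27→38
T4: 38→48
T1: 48→52
T2: 52→55
Sum = 14+27+38+48+52+55 = 234.
FIFO (arrival order): T1 T2 T3 T4 T5 T6.
T1: 0→4
T2: 4→7
T3: 7→21
T4: 21→31
T5: 31→44
T6: 44→55
Sum = 4+7+21+31+44+55 = 162.
EDD 213, LPT 234, FIFO 162 → minimum 162.

162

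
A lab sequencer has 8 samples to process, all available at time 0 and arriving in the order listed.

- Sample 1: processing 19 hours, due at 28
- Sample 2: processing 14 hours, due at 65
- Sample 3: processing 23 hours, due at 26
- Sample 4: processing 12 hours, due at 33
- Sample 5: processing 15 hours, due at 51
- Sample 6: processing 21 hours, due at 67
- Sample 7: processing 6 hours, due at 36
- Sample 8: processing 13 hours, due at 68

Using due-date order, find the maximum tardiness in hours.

EDD (increasing due date): Sample 3 Sample 1 Sample 4 Sample 7 Sample 5 Sample 2 Sample 6 Sample 8.
Sample 3: 0→23, due 26, tardiness 0
Sample 1: 23→42, due 28, tardiness 14
Sample 4: 42→54, due 33, tardiness 21
Sample 7: 54→60, due 36, tardiness 24
Sample 5: 60→75, due 51, tardiness 24
Sample 2: 75→89, due 65, tardiness 24
Sample 6: 89→110, due 67, tardiness 43
Sample 8: 110→123, due 68, tardiness 55
Maximum = 55.

55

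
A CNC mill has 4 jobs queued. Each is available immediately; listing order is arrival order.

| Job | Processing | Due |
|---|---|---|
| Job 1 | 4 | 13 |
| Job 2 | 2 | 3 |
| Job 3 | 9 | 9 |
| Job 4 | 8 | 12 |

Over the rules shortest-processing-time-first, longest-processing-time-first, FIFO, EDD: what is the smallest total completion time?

SPT (increasing processing time): Job 2 Job 1 Job 4 Job 3.
Job 2: 0→2
Job 1: 2→6
Job 4: 6→14
Job 3: 14→23
Sum = 2+6+14+23 = 45.
LPT (decreasing processing time): Job 3 Job 4 Job 1 Job 2.
Job 3: 0→9
Job 4: 9→17
Job 1: 17→21
Job 2: 21→23
Sum = 9+17+21+23 = 70.
FIFO (arrival order): Job 1 Job 2 Job 3 Job 4.
Job 1: 0→4
Job 2: 4→6
Job 3: 6→15
Job 4: 15→23
Sum = 4+6+15+23 = 48.
EDD (increasing due date): Job 2 Job 3 Job 4 Job 1.
Job 2: 0→2
Job 3: 2→11
Job 4: 11→19
Job 1: 19→23
Sum = 2+11+19+23 = 55.
SPT 45, LPT 70, FIFO 48, EDD 55 → minimum 45.

45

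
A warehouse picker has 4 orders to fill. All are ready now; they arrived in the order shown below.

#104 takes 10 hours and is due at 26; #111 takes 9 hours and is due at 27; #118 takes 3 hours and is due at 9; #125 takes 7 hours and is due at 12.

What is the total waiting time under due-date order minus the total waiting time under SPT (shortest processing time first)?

1

EDD (increasing due date): #118 #125 #104 #111.
#118: waits 0, runs 0→3
#125: waits 3, runs 3→10
#104: waits 10, runs 10→20
#111: waits 20, runs 20→29
Sum = 0+3+10+20 = 33.
SPT (increasing processing time): #118 #125 #111 #104.
#118: waits 0, runs 0→3
#125: waits 3, runs 3→10
#111: waits 10, runs 10→19
#104: waits 19, runs 19→29
Sum = 0+3+10+19 = 32.
Difference = 33 − 32 = 1.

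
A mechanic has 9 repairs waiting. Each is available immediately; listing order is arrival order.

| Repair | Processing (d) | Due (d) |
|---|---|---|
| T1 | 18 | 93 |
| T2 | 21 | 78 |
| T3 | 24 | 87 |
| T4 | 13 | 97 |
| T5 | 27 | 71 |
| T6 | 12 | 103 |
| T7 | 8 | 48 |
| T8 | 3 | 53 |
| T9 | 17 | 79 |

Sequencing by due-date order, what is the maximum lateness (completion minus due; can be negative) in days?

40

EDD (increasing due date): T7 T8 T5 T2 T9 T3 T1 T4 T6.
T7: 0→8, due 48, lateness -40
T8: 8→11, due 53, lateness -42
T5: 11→38, due 71, lateness -33
T2: 38→59, due 78, lateness -19
T9: 59→76, due 79, lateness -3
T3: 76→100, due 87, lateness 13
T1: 100→118, due 93, lateness 25
T4: 118→131, due 97, lateness 34
T6: 131→143, due 103, lateness 40
Maximum = 40.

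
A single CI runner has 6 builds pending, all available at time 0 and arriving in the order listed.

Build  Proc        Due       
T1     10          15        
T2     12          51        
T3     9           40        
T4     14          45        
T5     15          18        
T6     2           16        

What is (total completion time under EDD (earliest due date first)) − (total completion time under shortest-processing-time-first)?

21

EDD (increasing due date): T1 T6 T5 T3 T4 T2.
T1: 0→10
T6: 10→12
T5: 12→27
T3: 27→36
T4: 36→50
T2: 50→62
Sum = 10+12+27+36+50+62 = 197.
SPT (increasing processing time): T6 T3 T1 T2 T4 T5.
T6: 0→2
T3: 2→11
T1: 11→21
T2: 21→33
T4: 33→47
T5: 47→62
Sum = 2+11+21+33+47+62 = 176.
Difference = 197 − 176 = 21.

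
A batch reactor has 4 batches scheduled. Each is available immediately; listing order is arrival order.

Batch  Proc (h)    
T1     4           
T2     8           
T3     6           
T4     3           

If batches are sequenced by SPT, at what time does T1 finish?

SPT (increasing processing time): T4 T1 T3 T2.
T4: 0→3
T1: 3→7

7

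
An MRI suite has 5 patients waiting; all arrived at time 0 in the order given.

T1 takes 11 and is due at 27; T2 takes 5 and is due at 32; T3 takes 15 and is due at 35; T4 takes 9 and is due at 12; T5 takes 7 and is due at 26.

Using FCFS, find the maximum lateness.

28

FIFO (arrival order): T1 T2 T3 T4 T5.
T1: 0→11, due 27, lateness -16
T2: 11→16, due 32, lateness -16
T3: 16→31, due 35, lateness -4
T4: 31→40, due 12, lateness 28
T5: 40→47, due 26, lateness 21
Maximum = 28.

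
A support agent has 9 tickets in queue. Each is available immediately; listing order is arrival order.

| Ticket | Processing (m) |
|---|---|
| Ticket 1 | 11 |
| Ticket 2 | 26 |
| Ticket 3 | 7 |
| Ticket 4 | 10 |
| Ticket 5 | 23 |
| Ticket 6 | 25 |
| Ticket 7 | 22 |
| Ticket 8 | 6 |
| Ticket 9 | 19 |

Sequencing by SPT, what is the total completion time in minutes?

574

SPT (increasing processing time): Ticket 8 Ticket 3 Ticket 4 Ticket 1 Ticket 9 Ticket 7 Ticket 5 Ticket 6 Ticket 2.
Ticket 8: 0→6
Ticket 3: 6→13
Ticket 4: 13→23
Ticket 1: 23→34
Ticket 9: 34→53
Ticket 7: 53→75
Ticket 5: 75→98
Ticket 6: 98→123
Ticket 2: 123→149
Sum = 6+13+23+34+53+75+98+123+149 = 574.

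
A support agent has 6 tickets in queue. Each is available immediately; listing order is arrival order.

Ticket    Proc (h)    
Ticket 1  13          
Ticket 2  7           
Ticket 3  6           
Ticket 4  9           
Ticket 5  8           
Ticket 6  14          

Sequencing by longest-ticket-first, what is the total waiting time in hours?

LPT (decreasing processing time): Ticket 6 Ticket 1 Ticket 4 Ticket 5 Ticket 2 Ticket 3.
Ticket 6: waits 0, runs 0→14
Ticket 1: waits 14, runs 14→27
Ticket 4: waits 27, runs 27→36
Ticket 5: waits 36, runs 36→44
Ticket 2: waits 44, runs 44→51
Ticket 3: waits 51, runs 51→57
Sum = 0+14+27+36+44+51 = 172.

172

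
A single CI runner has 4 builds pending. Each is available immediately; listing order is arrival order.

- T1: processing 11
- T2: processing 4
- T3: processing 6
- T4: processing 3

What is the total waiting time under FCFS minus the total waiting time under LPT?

-2

FIFO (arrival order): T1 T2 T3 T4.
T1: waits 0, runs 0→11
T2: waits 11, runs 11→15
T3: waits 15, runs 15→21
T4: waits 21, runs 21→24
Sum = 0+11+15+21 = 47.
LPT (decreasing processing time): T1 T3 T2 T4.
T1: waits 0, runs 0→11
T3: waits 11, runs 11→17
T2: waits 17, runs 17→21
T4: waits 21, runs 21→24
Sum = 0+11+17+21 = 49.
Difference = 47 − 49 = -2.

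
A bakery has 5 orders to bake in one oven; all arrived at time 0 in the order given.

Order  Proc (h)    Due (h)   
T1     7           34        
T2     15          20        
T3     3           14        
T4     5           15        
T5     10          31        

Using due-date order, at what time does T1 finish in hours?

40

EDD (increasing due date): T3 T4 T2 T5 T1.
T3: 0→3
T4: 3→8
T2: 8→23
T5: 23→33
T1: 33→40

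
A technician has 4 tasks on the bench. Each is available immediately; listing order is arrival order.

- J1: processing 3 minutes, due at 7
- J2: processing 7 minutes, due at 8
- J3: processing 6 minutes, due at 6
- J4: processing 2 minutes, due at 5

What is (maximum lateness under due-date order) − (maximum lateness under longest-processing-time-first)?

-3

EDD (increasing due date): J4 J3 J1 J2.
J4: 0→2, due 5, lateness -3
J3: 2→8, due 6, lateness 2
J1: 8→11, due 7, lateness 4
J2: 11→18, due 8, lateness 10
Maximum = 10.
LPT (decreasing processing time): J2 J3 J1 J4.
J2: 0→7, due 8, lateness -1
J3: 7→13, due 6, lateness 7
J1: 13→16, due 7, lateness 9
J4: 16→18, due 5, lateness 13
Maximum = 13.
Difference = 10 − 13 = -3.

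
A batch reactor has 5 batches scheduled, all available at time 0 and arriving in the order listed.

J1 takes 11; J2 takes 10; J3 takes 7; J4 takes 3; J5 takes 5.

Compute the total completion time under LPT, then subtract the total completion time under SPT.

42

LPT (decreasing processing time): J1 J2 J3 J5 J4.
J1: 0→11
J2: 11→21
J3: 21→28
J5: 28→33
J4: 33→36
Sum = 11+21+28+33+36 = 129.
SPT (increasing processing time): J4 J5 J3 J2 J1.
J4: 0→3
J5: 3→8
J3: 8→15
J2: 15→25
J1: 25→36
Sum = 3+8+15+25+36 = 87.
Difference = 129 − 87 = 42.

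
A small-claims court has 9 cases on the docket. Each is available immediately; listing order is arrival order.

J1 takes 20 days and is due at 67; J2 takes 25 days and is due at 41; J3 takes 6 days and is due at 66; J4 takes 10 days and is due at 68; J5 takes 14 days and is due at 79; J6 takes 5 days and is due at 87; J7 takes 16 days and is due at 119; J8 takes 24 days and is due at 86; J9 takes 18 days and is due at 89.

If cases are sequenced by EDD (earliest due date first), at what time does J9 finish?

122

EDD (increasing due date): J2 J3 J1 J4 J5 J8 J6 J9 J7.
J2: 0→25
J3: 25→31
J1: 31→51
J4: 51→61
J5: 61→75
J8: 75→99
J6: 99→104
J9: 104→122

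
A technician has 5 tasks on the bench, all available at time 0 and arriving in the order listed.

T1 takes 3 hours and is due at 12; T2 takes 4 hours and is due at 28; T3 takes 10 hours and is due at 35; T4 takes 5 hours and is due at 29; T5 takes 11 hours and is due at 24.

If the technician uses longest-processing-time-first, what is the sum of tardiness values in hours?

LPT (decreasing processing time): T5 T3 T4 T2 T1.
T5: 0→11, due 24, tardiness 0
T3: 11→21, due 35, tardiness 0
T4: 21→26, due 29, tardiness 0
T2: 26→30, due 28, tardiness 2
T1: 30→33, due 12, tardiness 21
Sum = 0+0+0+2+21 = 23.

23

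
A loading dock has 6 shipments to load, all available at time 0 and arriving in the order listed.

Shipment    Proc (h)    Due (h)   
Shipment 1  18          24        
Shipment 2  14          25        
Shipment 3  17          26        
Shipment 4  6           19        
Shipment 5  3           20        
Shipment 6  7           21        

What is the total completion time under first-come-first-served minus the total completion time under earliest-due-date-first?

99

FIFO (arrival order): Shipment 1 Shipment 2 Shipment 3 Shipment 4 Shipment 5 Shipment 6.
Shipment 1: 0→18
Shipment 2: 18→32
Shipment 3: 32→49
Shipment 4: 49→55
Shipment 5: 55→58
Shipment 6: 58→65
Sum = 18+32+49+55+58+65 = 277.
EDD (increasing due date): Shipment 4 Shipment 5 Shipment 6 Shipment 1 Shipment 2 Shipment 3.
Shipment 4: 0→6
Shipment 5: 6→9
Shipment 6: 9→16
Shipment 1: 16→34
Shipment 2: 34→48
Shipment 3: 48→65
Sum = 6+9+16+34+48+65 = 178.
Difference = 277 − 178 = 99.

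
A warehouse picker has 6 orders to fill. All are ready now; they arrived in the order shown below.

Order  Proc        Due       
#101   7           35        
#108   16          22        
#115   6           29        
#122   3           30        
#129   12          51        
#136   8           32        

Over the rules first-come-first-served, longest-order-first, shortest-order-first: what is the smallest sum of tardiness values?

FIFO (arrival order): #101 #108 #115 #122 #129 #136.
#101: 0→7, due 35, tardiness 0
#108: 7→23, due 22, tardiness 1
#115: 23→29, due 29, tardiness 0
#122: 29→32, due 30, tardiness 2
#129: 32→44, due 51, tardiness 0
#136: 44→52, due 32, tardiness 20
Sum = 0+1+0+2+0+20 = 23.
LPT (decreasing processing time): #108 #129 #136 #101 #115 #122.
#108: 0→16, due 22, tardiness 0
#129: 16→28, due 51, tardiness 0
#136: 28→36, due 32, tardiness 4
#101: 36→43, due 35, tardiness 8
#115: 43→49, due 29, tardiness 20
#122: 49→52, due 30, tardiness 22
Sum = 0+0+4+8+20+22 = 54.
SPT (increasing processing time): #122 #115 #101 #136 #129 #108.
#122: 0→3, due 30, tardiness 0
#115: 3→9, due 29, tardiness 0
#101: 9→16, due 35, tardiness 0
#136: 16→24, due 32, tardiness 0
#129: 24→36, due 51, tardiness 0
#108: 36→52, due 22, tardiness 30
Sum = 0+0+0+0+0+30 = 30.
FIFO 23, LPT 54, SPT 30 → minimum 23.

23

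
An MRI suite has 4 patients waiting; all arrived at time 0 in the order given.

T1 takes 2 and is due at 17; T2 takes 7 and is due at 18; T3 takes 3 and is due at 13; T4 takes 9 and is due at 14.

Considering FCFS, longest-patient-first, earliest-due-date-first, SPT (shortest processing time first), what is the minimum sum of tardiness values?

FIFO (arrival order): T1 T2 T3 T4.
T1: 0→2, due 17, tardiness 0
T2: 2→9, due 18, tardiness 0
T3: 9→12, due 13, tardiness 0
T4: 12→21, due 14, tardiness 7
Sum = 0+0+0+7 = 7.
LPT (decreasing processing time): T4 T2 T3 T1.
T4: 0→9, due 14, tardiness 0
T2: 9→16, due 18, tardiness 0
T3: 16→19, due 13, tardiness 6
T1: 19→21, due 17, tardiness 4
Sum = 0+0+6+4 = 10.
EDD (increasing due date): T3 T4 T1 T2.
T3: 0→3, due 13, tardiness 0
T4: 3→12, due 14, tardiness 0
T1: 12→14, due 17, tardiness 0
T2: 14→21, due 18, tardiness 3
Sum = 0+0+0+3 = 3.
SPT (increasing processing time): T1 T3 T2 T4.
T1: 0→2, due 17, tardiness 0
T3: 2→5, due 13, tardiness 0
T2: 5→12, due 18, tardiness 0
T4: 12→21, due 14, tardiness 7
Sum = 0+0+0+7 = 7.
FIFO 7, LPT 10, EDD 3, SPT 7 → minimum 3.

3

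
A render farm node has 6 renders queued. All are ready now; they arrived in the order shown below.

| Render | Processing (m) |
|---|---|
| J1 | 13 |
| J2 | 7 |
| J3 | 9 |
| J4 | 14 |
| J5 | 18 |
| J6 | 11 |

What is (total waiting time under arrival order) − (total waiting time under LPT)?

-50

FIFO (arrival order): J1 J2 J3 J4 J5 J6.
J1: waits 0, runs 0→13
J2: waits 13, runs 13→20
J3: waits 20, runs 20→29
J4: waits 29, runs 29→43
J5: waits 43, runs 43→61
J6: waits 61, runs 61→72
Sum = 0+13+20+29+43+61 = 166.
LPT (decreasing processing time): J5 J4 J1 J6 J3 J2.
J5: waits 0, runs 0→18
J4: waits 18, runs 18→32
J1: waits 32, runs 32→45
J6: waits 45, runs 45→56
J3: waits 56, runs 56→65
J2: waits 65, runs 65→72
Sum = 0+18+32+45+56+65 = 216.
Difference = 166 − 216 = -50.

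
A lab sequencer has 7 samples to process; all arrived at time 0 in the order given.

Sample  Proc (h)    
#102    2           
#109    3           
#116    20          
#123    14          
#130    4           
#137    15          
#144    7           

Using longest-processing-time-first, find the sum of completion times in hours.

LPT (decreasing processing time): #116 #137 #123 #144 #130 #109 #102.
#116: 0→20
#137: 20→35
#123: 35→49
#144: 49→56
#130: 56→60
#109: 60→63
#102: 63→65
Sum = 20+35+49+56+60+63+65 = 348.

348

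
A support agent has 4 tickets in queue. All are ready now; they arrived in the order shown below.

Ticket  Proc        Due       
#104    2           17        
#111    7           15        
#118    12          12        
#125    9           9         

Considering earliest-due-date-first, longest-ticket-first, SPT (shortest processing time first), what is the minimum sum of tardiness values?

EDD (increasing due date): #125 #118 #111 #104.
#125: 0→9, due 9, tardiness 0
#118: 9→21, due 12, tardiness 9
#111: 21→28, due 15, tardiness 13
#104: 28→30, due 17, tardiness 13
Sum = 0+9+13+13 = 35.
LPT (decreasing processing time): #118 #125 #111 #104.
#118: 0→12, due 12, tardiness 0
#125: 12→21, due 9, tardiness 12
#111: 21→28, due 15, tardiness 13
#104: 28→30, due 17, tardiness 13
Sum = 0+12+13+13 = 38.
SPT (increasing processing time): #104 #111 #125 #118.
#104: 0→2, due 17, tardiness 0
#111: 2→9, due 15, tardiness 0
#125: 9→18, due 9, tardiness 9
#118: 18→30, due 12, tardiness 18
Sum = 0+0+9+18 = 27.
EDD 35, LPT 38, SPT 27 → minimum 27.

27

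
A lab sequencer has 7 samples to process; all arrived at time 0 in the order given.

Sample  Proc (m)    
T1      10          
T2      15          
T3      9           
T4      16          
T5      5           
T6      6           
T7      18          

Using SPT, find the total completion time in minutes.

251

SPT (increasing processing time): T5 T6 T3 T1 T2 T4 T7.
T5: 0→5
T6: 5→11
T3: 11→20
T1: 20→30
T2: 30→45
T4: 45→61
T7: 61→79
Sum = 5+11+20+30+45+61+79 = 251.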